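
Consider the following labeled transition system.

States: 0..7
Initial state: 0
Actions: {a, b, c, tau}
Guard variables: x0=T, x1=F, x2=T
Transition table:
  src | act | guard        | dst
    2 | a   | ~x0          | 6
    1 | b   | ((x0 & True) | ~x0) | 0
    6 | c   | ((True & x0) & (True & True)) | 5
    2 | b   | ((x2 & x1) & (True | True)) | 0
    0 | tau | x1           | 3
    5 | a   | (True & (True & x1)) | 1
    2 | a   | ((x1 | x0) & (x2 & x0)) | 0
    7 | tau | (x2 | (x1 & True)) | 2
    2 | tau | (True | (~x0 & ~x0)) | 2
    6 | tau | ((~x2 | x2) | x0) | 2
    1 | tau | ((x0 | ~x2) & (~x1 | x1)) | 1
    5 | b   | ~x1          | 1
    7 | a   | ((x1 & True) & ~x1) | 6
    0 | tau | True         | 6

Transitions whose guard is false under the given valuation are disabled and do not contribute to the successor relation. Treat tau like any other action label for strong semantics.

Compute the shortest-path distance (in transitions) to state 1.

Answer: 3

Trace:
Breadth-first toward 1:
  Layer 0: {0}
  Layer 1: {6}
  Layer 2: {2,5}
  Layer 3: {1}
1 enters at depth 3; path tau·c·b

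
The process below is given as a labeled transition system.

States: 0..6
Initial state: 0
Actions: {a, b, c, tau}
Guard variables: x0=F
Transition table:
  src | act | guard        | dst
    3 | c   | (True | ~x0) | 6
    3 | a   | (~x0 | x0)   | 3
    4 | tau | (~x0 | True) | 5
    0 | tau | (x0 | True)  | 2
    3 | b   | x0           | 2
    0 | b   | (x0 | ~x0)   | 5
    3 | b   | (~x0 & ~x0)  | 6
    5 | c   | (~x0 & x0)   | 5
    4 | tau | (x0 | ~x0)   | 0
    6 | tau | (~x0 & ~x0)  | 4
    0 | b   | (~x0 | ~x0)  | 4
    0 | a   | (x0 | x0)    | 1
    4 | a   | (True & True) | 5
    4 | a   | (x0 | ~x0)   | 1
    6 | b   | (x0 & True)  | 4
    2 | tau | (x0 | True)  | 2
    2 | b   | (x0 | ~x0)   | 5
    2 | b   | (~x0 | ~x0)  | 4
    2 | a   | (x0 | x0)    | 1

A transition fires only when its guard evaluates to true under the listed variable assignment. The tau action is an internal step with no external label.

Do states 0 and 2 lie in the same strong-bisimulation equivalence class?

Answer: BISIMILAR

Analysis:
Bisimulation quotient by refinement:
  π0 = {{0,1,2,3,4,5,6}}
  π1 = {{0,2},{1,5},{3},{4},{6}}
Fixed point at round 2; 5 class(es).
[0]={0,2}  [2]={0,2}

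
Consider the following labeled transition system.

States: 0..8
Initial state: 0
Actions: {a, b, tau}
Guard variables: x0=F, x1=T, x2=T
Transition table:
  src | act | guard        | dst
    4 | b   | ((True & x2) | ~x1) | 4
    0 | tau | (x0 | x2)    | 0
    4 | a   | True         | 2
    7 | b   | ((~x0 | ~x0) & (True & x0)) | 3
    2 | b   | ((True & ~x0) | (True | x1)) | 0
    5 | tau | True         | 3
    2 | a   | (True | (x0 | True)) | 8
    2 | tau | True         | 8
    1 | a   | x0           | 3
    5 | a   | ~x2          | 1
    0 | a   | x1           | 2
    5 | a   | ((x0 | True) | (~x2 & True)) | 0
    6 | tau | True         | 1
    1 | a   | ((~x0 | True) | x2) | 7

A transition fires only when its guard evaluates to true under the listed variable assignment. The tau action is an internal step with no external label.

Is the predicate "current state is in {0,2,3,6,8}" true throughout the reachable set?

Answer: INVARIANT HOLDS

Analysis:
Safe = {0,2,3,6,8}
Reachable = {0,2,8}
  0: ✓
  2: ✓
  8: ✓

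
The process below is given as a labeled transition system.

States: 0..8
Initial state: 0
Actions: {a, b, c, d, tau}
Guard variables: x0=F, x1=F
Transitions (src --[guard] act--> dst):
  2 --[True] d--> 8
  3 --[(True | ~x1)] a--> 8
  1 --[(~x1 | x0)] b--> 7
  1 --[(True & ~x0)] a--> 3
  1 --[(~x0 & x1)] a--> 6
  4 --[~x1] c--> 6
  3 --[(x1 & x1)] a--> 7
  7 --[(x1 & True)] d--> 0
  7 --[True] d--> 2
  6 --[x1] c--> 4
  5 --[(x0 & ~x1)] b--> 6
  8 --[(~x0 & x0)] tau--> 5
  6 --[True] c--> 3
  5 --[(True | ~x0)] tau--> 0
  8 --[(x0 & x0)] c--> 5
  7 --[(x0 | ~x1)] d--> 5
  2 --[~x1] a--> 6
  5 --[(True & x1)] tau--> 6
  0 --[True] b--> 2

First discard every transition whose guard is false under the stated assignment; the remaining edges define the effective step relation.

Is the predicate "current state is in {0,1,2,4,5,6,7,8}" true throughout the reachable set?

Answer: INVARIANT VIOLATED at state 3

Trace:
Safe = {0,1,2,4,5,6,7,8}
R = {0,2,3,6,8}
  0: safe
  2: safe
  3: outside
  6: safe
  8: safe
counterexample path to 3: b·a·c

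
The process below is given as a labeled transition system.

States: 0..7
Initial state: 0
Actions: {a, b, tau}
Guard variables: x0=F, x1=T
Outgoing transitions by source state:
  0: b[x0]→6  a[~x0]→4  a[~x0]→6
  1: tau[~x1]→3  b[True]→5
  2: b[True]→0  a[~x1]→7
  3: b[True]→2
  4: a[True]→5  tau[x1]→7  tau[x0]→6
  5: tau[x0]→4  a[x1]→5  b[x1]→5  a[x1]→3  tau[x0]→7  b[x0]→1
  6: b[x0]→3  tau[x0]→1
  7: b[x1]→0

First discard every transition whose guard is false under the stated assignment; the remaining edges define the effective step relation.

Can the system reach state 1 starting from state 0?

Guard filter leaves 11 enabled edge(s).
depth 0: {0}
depth 1: {4,6}  cumulative {0,4,6}
depth 2: {5,7}  cumulative {0,4,5,6,7}
depth 3: {3}  cumulative {0,3,4,5,6,7}
depth 4: {2}  cumulative {0,2,3,4,5,6,7}
Reach set: {0,2,3,4,5,6,7}

Answer: UNREACHABLE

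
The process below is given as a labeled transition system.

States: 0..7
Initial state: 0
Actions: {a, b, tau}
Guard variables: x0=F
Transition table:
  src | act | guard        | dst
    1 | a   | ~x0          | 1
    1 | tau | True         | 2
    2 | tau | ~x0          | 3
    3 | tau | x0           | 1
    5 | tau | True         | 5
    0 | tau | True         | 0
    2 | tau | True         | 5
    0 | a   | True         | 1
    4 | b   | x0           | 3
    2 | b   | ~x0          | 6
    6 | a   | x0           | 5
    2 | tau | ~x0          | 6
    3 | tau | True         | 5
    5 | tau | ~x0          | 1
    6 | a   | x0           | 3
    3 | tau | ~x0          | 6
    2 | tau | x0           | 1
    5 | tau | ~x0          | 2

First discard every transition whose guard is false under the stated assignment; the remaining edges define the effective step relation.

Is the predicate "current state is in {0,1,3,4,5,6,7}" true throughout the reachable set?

Safe = {0,1,3,4,5,6,7}
Reach set: {0,1,2,3,5,6}
  0: ok
  1: ok
  2: VIOLATES
  3: ok
  5: ok
  6: ok
reach 2 via a·tau — violates

Answer: INVARIANT VIOLATED at state 2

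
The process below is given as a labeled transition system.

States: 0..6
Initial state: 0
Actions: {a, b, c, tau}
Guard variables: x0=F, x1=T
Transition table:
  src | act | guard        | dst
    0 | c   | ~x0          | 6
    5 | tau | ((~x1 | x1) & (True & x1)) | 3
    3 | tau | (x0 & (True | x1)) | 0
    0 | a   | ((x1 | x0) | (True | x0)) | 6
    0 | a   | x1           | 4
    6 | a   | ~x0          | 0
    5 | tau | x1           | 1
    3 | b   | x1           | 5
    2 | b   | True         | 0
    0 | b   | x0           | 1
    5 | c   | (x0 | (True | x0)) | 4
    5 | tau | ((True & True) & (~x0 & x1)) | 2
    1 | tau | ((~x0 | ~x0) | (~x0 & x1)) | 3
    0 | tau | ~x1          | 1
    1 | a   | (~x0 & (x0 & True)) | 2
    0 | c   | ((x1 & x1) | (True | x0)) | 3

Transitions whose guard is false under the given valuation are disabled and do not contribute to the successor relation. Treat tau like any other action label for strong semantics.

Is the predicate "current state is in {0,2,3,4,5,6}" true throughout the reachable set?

Safe = {0,2,3,4,5,6}
R = {0,1,2,3,4,5,6}
  0: ok
  1: VIOLATES
  2: ok
  3: ok
  4: ok
  5: ok
  6: ok
counterexample path to 1: c·b·tau

Answer: INVARIANT VIOLATED at state 1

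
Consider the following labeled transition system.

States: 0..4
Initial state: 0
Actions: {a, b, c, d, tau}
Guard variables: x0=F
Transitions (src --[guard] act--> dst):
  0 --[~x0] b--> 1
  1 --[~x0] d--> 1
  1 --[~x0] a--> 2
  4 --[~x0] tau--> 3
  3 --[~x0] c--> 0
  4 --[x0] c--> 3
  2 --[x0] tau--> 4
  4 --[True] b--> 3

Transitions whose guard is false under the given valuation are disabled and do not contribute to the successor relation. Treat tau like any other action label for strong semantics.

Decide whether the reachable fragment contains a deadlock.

Reach set: {0,1,2}
  0: b→1  [1 out]
  1: a→2  d→1  [2 out]
  2: ∅  [no exit]
trace reaching 2: b·a

Answer: DEADLOCK at state 2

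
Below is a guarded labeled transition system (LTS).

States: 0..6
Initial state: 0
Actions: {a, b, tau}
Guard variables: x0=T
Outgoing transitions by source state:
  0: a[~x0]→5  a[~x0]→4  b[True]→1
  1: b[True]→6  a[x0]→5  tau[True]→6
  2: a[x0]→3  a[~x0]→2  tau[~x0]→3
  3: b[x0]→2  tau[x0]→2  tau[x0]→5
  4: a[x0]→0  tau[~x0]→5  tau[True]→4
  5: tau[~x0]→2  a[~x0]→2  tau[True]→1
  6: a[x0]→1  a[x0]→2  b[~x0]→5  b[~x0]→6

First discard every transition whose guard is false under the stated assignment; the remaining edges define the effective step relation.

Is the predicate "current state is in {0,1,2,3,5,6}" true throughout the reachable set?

Allowed set {0,1,2,3,5,6}
R = {0,1,2,3,5,6}
  0: ok
  1: ok
  2: ok
  3: ok
  5: ok
  6: ok

Answer: INVARIANT HOLDS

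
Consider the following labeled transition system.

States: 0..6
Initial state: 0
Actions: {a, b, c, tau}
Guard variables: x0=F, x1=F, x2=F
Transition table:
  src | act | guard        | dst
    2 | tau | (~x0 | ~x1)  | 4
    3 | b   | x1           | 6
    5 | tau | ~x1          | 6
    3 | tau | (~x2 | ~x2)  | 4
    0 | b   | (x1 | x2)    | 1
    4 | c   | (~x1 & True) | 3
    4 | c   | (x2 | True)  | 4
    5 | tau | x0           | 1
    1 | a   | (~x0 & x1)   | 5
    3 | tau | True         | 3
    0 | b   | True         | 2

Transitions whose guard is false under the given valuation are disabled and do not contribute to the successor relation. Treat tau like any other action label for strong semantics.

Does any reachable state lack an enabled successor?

Answer: DEADLOCK-FREE

Working:
Reachable = {0,2,3,4}
  0: b→2  [deg 1]
  2: tau→4  [deg 1]
  3: tau→3  tau→4  [deg 2]
  4: c→3  c→4  [deg 2]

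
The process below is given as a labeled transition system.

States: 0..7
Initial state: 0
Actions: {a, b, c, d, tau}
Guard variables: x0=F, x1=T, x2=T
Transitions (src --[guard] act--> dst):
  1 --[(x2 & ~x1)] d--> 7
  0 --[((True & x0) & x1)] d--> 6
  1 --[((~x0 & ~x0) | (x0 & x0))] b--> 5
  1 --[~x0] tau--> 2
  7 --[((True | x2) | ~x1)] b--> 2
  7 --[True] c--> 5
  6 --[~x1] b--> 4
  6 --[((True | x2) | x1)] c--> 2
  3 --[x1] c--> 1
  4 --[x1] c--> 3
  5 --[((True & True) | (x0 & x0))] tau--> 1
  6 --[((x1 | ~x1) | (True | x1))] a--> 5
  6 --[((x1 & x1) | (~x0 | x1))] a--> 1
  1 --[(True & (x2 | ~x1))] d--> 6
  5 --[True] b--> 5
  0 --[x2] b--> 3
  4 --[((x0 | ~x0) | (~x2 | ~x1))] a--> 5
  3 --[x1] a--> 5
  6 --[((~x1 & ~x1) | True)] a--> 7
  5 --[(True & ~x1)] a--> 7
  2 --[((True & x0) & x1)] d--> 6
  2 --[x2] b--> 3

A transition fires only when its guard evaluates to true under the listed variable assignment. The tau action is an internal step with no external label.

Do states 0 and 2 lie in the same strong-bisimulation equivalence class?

Compute ~ classes (split until stable):
  π0 = {{0,1,2,3,4,5,6,7}}
  π1 = {{0,2},{1},{3,4,6},{5},{7}}
  π2 = {{0,2},{1},{3},{4},{5},{6},{7}}
Fixed point at round 3; 7 class(es).
[0]={0,2}  [2]={0,2}

Answer: BISIMILAR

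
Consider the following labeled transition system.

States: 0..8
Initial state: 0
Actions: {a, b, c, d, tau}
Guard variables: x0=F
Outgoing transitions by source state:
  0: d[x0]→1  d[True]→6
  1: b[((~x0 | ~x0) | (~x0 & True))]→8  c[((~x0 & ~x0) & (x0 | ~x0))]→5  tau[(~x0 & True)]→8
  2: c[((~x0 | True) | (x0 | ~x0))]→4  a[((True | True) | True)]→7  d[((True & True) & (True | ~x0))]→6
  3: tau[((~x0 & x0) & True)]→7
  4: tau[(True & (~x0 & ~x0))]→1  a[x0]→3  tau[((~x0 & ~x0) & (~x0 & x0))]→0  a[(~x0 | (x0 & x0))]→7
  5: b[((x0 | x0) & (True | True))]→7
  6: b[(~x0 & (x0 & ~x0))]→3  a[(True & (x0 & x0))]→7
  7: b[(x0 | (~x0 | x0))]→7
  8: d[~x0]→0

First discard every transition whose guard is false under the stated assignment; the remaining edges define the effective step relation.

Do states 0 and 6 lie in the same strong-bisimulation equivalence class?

Answer: NOT BISIMILAR

Trace:
Compute ~ classes (split until stable):
  round 0: {{0,1,2,3,4,5,6,7,8}}
  round 1: {{0,8},{1},{2},{3,5,6},{4},{7}}
  round 2: {{0},{1},{2},{3,5,6},{4},{7},{8}}
Fixed point at round 3; 7 class(es).
[0]={0}  [6]={3,5,6}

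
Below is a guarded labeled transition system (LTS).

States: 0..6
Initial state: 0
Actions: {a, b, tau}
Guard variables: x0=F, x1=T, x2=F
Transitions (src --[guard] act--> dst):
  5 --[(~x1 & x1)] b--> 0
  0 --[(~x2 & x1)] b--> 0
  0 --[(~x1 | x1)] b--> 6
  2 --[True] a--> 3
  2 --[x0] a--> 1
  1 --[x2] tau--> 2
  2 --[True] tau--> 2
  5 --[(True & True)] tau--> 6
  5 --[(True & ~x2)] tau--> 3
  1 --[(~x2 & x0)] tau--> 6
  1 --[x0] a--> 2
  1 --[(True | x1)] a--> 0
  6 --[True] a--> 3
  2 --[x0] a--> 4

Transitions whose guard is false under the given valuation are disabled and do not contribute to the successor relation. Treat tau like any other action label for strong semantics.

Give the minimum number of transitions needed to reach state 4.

BFS to 4:
  Layer 0: {0}
  Layer 1: {6}
  Layer 2: {3}
4 never appears.

Answer: UNREACHABLE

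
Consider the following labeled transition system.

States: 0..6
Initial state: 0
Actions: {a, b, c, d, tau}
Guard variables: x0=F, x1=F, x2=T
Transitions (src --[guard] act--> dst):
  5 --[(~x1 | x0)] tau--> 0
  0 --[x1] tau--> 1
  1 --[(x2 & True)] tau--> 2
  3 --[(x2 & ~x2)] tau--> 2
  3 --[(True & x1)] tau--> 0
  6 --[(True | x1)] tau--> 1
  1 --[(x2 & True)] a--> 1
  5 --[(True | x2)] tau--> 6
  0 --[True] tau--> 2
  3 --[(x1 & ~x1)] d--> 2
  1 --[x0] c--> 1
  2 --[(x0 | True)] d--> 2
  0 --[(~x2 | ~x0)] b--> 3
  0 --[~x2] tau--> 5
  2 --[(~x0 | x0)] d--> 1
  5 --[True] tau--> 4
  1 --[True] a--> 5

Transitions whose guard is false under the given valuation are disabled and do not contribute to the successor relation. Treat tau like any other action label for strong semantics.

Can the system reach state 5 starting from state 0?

Answer: REACHABLE

Working:
11 transition(s) survive guard evaluation.
L0 = {0}
L1 = {2,3}  cumulative {0,2,3}
L2 = {1}  cumulative {0,1,2,3}
L3 = {5}  cumulative {0,1,2,3,5}
L4 = {4,6}  cumulative {0,1,2,3,4,5,6}
R = {0,1,2,3,4,5,6}
Path to 5: tau·d·a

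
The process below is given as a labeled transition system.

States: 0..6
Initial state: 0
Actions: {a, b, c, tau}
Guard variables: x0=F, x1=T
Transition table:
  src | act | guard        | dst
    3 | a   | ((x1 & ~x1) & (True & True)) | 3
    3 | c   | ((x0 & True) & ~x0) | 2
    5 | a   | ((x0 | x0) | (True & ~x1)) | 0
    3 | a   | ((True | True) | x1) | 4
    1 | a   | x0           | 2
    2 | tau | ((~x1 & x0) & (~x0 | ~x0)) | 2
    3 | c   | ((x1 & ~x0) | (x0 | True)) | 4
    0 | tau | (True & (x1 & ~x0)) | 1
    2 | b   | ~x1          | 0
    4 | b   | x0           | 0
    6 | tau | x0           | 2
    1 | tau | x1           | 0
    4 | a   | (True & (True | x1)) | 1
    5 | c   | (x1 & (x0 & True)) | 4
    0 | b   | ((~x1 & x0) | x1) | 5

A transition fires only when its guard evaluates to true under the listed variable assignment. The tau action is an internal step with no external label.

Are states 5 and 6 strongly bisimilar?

Answer: BISIMILAR

Working:
Compute ~ classes (split until stable):
  π0 = {{0,1,2,3,4,5,6}}
  π1 = {{0},{1},{2,5,6},{3},{4}}
Fixed point at round 2; 5 class(es).
[5]={2,5,6}  [6]={2,5,6}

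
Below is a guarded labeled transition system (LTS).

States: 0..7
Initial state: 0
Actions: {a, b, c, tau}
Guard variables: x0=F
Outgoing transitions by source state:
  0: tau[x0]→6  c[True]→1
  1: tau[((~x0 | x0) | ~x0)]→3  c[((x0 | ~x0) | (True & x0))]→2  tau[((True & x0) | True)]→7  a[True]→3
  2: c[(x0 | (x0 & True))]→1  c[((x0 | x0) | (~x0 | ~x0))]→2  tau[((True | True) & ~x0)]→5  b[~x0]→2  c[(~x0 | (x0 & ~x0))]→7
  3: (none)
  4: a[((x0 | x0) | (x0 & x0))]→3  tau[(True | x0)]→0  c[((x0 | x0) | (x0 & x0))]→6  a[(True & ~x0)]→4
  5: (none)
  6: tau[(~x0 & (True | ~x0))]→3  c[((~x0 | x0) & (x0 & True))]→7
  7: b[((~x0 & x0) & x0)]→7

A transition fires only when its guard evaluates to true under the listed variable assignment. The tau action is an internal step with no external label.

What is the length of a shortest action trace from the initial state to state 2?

Answer: 2

Analysis:
BFS to 2:
  L0 = {0}
  L1 = {1}
  L2 = {2,3,7}
depth(2)=2, e.g. c·c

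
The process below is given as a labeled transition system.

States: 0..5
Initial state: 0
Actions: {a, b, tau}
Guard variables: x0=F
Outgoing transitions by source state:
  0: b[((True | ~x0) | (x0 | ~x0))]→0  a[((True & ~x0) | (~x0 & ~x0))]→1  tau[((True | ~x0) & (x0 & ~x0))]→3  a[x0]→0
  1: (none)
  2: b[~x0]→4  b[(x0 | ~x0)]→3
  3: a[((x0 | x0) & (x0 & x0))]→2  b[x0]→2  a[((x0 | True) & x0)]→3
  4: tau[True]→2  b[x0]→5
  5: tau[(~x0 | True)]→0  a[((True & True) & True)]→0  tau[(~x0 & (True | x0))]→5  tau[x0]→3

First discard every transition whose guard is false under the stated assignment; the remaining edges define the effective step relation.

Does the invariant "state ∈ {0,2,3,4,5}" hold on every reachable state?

Answer: INVARIANT VIOLATED at state 1

Analysis:
Inv-set: {0,2,3,4,5}
R = {0,1}
  0: ✓
  1: outside
witness against invariant: a → 1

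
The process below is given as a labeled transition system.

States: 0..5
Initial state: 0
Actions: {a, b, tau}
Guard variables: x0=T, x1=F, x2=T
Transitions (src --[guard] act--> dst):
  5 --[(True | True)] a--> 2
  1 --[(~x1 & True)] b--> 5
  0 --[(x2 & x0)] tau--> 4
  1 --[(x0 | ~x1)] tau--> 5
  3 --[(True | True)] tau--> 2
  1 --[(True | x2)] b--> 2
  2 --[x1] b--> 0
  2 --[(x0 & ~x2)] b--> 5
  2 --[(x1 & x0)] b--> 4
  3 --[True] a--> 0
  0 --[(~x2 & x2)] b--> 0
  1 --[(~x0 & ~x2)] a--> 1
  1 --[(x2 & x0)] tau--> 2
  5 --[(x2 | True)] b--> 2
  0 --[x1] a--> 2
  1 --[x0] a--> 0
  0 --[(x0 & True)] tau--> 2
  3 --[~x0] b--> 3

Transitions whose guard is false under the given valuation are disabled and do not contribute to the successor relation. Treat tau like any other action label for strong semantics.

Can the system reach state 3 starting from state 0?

Answer: UNREACHABLE

Analysis:
Guard filter leaves 11 enabled edge(s).
L0 = {0}
L1 = {2,4}  now seen {0,2,4}
Reach set: {0,2,4}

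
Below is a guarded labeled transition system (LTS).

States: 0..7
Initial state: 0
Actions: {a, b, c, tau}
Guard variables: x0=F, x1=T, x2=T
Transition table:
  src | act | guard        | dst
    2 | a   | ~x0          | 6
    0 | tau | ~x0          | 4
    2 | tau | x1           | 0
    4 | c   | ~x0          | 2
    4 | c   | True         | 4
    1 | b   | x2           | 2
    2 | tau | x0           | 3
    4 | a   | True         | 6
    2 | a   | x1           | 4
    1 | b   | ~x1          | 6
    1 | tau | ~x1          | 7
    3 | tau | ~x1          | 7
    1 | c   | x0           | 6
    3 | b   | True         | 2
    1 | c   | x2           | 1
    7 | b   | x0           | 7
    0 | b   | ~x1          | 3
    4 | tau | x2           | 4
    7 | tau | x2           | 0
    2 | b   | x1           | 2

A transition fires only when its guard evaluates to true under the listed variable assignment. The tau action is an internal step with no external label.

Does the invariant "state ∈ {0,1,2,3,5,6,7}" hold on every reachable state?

Answer: INVARIANT VIOLATED at state 4

Working:
Safe = {0,1,2,3,5,6,7}
Reachable = {0,2,4,6}
  0: ok
  2: ok
  4: outside
  6: ok
counterexample path to 4: tau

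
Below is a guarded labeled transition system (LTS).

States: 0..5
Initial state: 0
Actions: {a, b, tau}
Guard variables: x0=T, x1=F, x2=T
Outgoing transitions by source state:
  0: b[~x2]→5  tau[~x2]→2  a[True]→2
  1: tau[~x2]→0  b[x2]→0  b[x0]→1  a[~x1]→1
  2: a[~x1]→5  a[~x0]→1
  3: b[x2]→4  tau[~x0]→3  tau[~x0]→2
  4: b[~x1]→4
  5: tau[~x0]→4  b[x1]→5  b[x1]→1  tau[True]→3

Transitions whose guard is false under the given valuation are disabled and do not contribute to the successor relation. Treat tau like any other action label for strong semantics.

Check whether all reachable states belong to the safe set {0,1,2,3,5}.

Answer: INVARIANT VIOLATED at state 4

Trace:
Safe = {0,1,2,3,5}
Reach set: {0,2,3,4,5}
  0: ok
  2: ok
  3: ok
  4: ✗ unsafe
  5: ok
counterexample path to 4: a·a·tau·b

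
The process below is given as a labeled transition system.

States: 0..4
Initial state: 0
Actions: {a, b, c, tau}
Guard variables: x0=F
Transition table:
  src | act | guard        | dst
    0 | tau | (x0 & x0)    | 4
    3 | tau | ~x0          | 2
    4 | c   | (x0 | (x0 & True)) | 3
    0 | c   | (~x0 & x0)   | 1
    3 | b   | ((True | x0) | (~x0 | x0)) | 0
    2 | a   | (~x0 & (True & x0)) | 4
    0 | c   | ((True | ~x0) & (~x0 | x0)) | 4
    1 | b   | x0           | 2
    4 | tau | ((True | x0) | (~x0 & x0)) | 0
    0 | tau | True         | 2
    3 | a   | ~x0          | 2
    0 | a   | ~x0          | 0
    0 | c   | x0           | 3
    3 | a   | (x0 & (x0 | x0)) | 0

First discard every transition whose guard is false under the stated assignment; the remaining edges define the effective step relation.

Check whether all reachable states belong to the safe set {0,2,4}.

Answer: INVARIANT HOLDS

Trace:
Inv-set: {0,2,4}
Reachable = {0,2,4}
  0: ok
  2: ok
  4: ok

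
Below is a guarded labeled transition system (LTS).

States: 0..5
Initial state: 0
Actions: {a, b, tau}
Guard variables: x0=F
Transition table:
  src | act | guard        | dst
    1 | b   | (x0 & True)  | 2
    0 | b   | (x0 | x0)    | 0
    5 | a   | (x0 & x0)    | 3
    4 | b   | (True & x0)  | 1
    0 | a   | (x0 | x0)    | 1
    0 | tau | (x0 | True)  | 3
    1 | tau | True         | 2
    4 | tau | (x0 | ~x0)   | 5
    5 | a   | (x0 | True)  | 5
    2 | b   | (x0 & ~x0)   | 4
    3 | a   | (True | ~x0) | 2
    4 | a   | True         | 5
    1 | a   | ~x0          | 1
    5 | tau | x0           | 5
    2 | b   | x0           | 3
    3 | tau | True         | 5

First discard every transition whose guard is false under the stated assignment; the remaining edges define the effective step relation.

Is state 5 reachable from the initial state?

Answer: REACHABLE

Trace:
After dropping false guards: 8 live edges.
L0 = {0}
L1 = {3}  total {0,3}
L2 = {2,5}  total {0,2,3,5}
R = {0,2,3,5}
trace reaching 5: tau·tau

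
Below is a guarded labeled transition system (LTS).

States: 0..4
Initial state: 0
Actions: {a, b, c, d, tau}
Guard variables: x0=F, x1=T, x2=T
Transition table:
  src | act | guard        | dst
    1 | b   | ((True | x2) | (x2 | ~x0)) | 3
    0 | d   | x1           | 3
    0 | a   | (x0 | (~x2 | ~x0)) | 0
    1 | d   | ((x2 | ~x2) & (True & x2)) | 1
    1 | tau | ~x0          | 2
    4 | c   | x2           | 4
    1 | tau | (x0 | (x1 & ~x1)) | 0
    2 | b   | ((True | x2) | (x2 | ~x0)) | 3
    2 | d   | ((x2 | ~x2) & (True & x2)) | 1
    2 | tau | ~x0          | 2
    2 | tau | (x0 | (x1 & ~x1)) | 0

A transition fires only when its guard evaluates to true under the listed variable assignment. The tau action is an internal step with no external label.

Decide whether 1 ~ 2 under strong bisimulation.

Compute ~ classes (split until stable):
  π0 = {{0,1,2,3,4}}
  π1 = {{0},{1,2},{3},{4}}
4 equivalence class(es) (converged in 2)
class of 1: {1,2}; class of 2: {1,2}

Answer: BISIMILAR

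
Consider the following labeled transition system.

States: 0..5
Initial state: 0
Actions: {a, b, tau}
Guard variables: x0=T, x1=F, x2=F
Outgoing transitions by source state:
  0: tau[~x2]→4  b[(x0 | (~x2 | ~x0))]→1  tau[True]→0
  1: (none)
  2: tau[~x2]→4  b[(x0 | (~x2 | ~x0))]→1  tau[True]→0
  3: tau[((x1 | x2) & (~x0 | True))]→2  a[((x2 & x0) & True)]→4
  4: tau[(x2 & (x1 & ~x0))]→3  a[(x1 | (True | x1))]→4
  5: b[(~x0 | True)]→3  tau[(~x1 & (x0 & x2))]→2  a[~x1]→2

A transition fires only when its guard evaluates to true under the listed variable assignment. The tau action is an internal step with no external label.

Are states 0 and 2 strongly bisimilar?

Answer: BISIMILAR

Trace:
Bisimulation quotient by refinement:
  π0 = {{0,1,2,3,4,5}}
  π1 = {{0,2},{1,3},{4},{5}}
Fixed point at round 2; 4 class(es).
class of 0: {0,2}; class of 2: {0,2}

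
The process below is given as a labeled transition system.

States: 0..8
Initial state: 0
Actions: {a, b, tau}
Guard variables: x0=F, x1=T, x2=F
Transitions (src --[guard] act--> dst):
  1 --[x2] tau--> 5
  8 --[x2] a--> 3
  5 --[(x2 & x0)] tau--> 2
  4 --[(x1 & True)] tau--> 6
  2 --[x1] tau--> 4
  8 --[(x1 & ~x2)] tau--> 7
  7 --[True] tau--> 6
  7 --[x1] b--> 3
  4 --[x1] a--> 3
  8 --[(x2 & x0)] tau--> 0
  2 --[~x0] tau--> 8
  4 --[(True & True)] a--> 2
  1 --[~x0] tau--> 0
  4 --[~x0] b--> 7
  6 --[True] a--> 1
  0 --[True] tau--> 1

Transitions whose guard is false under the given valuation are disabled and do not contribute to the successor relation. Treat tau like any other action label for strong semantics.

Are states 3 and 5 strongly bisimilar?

Answer: BISIMILAR

Trace:
Refine partition for ~:
  π0 = {{0,1,2,3,4,5,6,7,8}}
  π1 = {{0,1,2,8},{3,5},{4},{6},{7}}
  π2 = {{0,1},{2},{3,5},{4},{6},{7},{8}}
stable after 3 split(s): 7 block(s)
[3]={3,5}  [5]={3,5}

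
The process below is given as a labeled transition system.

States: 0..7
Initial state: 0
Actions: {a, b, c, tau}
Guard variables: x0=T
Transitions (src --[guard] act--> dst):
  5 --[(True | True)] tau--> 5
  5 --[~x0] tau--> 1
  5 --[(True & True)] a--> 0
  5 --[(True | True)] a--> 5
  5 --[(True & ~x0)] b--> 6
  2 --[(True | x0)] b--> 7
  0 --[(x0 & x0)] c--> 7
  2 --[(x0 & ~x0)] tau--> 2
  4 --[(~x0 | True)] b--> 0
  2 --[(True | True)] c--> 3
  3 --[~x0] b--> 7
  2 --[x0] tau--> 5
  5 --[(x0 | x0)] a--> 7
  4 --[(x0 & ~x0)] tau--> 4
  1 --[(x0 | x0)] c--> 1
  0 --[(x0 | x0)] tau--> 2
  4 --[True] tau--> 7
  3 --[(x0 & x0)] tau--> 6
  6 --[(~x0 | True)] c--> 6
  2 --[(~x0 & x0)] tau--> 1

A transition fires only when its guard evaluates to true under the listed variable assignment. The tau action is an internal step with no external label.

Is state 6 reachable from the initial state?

Answer: REACHABLE

Analysis:
Guard filter leaves 14 enabled edge(s).
depth 0: {0}
depth 1: {2,7}  cumulative {0,2,7}
depth 2: {3,5}  cumulative {0,2,3,5,7}
depth 3: {6}  cumulative {0,2,3,5,6,7}
Reachable = {0,2,3,5,6,7}
witness 6: tau·c·tau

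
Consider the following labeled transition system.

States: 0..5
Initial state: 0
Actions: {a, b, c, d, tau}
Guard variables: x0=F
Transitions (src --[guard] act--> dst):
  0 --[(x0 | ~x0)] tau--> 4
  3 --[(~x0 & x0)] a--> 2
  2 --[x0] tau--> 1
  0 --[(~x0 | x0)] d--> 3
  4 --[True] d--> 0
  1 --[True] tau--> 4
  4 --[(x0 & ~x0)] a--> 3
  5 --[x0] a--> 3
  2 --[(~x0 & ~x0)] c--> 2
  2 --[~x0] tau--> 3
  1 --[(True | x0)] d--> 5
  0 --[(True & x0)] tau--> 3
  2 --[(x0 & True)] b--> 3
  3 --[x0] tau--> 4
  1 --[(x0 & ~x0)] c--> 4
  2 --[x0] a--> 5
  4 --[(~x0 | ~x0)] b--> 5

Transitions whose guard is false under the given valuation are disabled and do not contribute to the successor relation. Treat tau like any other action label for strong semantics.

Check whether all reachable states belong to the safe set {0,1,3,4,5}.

Answer: INVARIANT HOLDS

Analysis:
Safe = {0,1,3,4,5}
Reachable = {0,3,4,5}
  0: ok
  3: ok
  4: ok
  5: ok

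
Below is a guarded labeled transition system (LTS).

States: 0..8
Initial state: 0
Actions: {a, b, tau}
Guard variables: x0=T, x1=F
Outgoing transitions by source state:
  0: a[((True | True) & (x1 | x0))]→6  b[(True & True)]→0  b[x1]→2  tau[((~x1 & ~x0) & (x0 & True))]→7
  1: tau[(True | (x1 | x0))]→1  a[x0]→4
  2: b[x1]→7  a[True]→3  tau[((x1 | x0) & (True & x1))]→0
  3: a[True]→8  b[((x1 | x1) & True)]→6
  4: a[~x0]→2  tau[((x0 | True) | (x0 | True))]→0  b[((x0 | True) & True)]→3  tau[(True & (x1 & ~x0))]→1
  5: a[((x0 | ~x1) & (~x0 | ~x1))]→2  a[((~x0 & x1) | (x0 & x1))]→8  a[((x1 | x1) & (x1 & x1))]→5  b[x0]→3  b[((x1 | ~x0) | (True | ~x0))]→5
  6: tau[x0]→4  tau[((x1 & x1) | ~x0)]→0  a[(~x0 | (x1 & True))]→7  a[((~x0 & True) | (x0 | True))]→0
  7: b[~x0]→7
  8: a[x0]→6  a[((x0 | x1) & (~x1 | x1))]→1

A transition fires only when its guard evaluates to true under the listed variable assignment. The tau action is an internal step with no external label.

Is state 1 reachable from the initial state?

15 transition(s) survive guard evaluation.
Layer 0: {0}
Layer 1: {6}  now seen {0,6}
Layer 2: {4}  now seen {0,4,6}
Layer 3: {3}  now seen {0,3,4,6}
Layer 4: {8}  now seen {0,3,4,6,8}
Layer 5: {1}  now seen {0,1,3,4,6,8}
Reach set: {0,1,3,4,6,8}
witness 1: a·tau·b·a·a

Answer: REACHABLE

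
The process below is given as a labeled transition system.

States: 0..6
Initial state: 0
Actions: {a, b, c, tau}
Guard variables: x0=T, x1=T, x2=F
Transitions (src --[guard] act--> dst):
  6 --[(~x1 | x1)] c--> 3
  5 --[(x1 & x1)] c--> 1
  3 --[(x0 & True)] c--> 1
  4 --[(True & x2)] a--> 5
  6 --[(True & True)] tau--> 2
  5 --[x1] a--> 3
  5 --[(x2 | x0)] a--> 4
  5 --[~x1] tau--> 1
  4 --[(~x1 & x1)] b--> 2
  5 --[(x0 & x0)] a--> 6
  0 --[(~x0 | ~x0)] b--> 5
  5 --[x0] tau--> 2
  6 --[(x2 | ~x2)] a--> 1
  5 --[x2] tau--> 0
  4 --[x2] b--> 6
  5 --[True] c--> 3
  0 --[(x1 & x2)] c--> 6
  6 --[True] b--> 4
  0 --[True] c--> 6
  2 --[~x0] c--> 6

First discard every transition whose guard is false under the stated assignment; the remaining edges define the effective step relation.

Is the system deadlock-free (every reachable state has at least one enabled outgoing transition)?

Reachable = {0,1,2,3,4,6}
  0: c→6  [1 exit(s)]
  1: ∅  [STUCK]
  2: ∅  [STUCK]
  3: c→1  [1 exit(s)]
  4: ∅  [STUCK]
  6: a→1  b→4  c→3  tau→2  [4 exit(s)]
witness 1: c·a

Answer: DEADLOCK at state 1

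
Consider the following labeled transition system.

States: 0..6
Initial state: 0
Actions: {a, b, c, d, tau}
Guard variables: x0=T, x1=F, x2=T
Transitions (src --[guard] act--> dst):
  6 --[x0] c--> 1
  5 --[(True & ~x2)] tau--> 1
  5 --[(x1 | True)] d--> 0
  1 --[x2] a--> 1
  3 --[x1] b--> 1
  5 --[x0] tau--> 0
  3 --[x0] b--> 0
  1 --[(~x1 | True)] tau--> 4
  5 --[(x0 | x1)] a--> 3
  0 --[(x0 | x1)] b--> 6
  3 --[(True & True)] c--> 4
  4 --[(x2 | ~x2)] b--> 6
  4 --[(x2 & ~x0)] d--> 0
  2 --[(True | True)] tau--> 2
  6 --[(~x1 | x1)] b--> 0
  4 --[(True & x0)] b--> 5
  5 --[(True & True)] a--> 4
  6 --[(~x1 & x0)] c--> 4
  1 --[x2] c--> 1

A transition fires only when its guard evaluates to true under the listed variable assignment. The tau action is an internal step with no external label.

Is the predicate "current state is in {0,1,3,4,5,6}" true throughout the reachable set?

Safe = {0,1,3,4,5,6}
Reach set: {0,1,3,4,5,6}
  0: ok
  1: ok
  3: ok
  4: ok
  5: ok
  6: ok

Answer: INVARIANT HOLDS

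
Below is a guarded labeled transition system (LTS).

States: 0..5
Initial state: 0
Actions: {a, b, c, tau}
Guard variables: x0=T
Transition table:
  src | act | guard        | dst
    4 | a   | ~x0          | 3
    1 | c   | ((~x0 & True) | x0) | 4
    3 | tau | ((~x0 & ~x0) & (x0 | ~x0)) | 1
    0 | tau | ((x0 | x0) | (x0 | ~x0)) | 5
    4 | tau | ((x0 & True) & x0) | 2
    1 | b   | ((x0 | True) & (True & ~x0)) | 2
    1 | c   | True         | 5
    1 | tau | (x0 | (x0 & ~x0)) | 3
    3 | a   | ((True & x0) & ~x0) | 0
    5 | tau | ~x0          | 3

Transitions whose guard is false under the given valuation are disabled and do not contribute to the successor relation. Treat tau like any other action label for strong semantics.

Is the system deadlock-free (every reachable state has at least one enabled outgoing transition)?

Answer: DEADLOCK at state 5

Working:
Reachable = {0,5}
  0: tau→5  [deg 1]
  5: ∅  [no exit]
Path to 5: tau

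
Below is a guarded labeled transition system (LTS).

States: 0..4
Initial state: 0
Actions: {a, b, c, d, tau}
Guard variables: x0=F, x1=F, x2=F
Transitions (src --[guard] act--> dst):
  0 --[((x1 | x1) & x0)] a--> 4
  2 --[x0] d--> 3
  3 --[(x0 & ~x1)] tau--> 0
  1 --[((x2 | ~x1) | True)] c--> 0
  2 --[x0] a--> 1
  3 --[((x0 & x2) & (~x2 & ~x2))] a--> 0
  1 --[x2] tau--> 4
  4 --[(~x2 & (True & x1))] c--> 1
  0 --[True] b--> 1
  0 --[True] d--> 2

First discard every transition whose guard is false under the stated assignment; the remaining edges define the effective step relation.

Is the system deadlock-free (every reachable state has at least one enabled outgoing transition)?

Answer: DEADLOCK at state 2

Working:
Reachable = {0,1,2}
  0: b→1  d→2  [deg 2]
  1: c→0  [deg 1]
  2: ∅  [no exit]
trace reaching 2: d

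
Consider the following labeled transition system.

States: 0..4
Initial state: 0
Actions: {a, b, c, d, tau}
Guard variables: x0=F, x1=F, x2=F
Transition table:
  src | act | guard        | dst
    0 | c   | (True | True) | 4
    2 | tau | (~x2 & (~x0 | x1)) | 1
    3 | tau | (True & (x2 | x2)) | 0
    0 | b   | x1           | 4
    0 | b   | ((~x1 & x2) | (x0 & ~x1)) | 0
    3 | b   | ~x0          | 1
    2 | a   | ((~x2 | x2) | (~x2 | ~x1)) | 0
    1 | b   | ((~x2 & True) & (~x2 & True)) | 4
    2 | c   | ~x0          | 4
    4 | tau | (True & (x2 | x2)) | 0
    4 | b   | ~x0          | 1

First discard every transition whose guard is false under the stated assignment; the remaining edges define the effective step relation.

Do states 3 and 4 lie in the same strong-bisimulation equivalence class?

Refine partition for ~:
  P[0] = {{0,1,2,3,4}}
  P[1] = {{0},{1,3,4},{2}}
Fixed point at round 2; 3 class(es).
class of 3: {1,3,4}; class of 4: {1,3,4}

Answer: BISIMILAR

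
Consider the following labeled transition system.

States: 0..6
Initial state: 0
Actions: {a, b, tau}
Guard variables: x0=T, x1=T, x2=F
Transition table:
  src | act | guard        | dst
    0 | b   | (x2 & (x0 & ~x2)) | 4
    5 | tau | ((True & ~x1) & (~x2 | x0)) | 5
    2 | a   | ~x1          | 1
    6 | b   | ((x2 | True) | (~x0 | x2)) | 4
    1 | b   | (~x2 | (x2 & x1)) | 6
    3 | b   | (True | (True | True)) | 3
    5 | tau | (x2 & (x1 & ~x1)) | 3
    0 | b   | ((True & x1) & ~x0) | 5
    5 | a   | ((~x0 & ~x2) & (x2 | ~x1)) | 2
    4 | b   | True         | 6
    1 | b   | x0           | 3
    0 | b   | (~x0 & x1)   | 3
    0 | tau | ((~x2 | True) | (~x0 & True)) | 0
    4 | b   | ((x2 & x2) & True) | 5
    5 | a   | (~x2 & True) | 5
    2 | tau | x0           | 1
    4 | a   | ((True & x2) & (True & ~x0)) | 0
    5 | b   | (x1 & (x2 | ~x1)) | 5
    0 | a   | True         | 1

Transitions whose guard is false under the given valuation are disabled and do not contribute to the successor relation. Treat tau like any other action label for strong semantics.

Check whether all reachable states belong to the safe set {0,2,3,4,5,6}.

Allowed set {0,2,3,4,5,6}
Reachable = {0,1,3,4,6}
  0: ✓
  1: ✗ unsafe
  3: ✓
  4: ✓
  6: ✓
counterexample path to 1: a

Answer: INVARIANT VIOLATED at state 1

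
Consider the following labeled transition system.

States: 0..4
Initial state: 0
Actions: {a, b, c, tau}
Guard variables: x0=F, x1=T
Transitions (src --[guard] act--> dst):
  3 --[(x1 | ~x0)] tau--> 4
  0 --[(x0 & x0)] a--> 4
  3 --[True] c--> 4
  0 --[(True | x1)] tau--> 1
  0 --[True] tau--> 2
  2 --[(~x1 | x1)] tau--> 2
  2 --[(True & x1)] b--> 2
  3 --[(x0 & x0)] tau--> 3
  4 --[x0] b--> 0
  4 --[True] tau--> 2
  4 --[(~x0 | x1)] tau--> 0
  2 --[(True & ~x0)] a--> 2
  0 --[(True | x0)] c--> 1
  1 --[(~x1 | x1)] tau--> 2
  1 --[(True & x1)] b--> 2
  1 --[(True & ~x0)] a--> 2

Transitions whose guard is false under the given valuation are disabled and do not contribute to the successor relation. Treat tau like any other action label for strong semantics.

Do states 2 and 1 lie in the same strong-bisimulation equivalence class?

Answer: BISIMILAR

Trace:
Refine partition for ~:
  P[0] = {{0,1,2,3,4}}
  P[1] = {{0,3},{1,2},{4}}
  P[2] = {{0},{1,2},{3},{4}}
Fixed point at round 3; 4 class(es).
2∈{1,2}, 1∈{1,2}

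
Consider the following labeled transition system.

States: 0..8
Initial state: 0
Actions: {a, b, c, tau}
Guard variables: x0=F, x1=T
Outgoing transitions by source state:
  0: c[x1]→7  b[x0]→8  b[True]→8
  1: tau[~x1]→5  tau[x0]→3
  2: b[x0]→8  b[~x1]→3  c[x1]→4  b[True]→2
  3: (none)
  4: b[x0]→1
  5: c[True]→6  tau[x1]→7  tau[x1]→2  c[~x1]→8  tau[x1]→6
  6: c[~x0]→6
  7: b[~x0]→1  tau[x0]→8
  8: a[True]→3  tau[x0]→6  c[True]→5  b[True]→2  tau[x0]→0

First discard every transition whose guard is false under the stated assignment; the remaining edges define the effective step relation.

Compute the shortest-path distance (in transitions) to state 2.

Answer: 2

Trace:
BFS to 2:
  depth 0: {0}
  depth 1: {7,8}
  depth 2: {1,2,3,5}
depth(2)=2, e.g. b·b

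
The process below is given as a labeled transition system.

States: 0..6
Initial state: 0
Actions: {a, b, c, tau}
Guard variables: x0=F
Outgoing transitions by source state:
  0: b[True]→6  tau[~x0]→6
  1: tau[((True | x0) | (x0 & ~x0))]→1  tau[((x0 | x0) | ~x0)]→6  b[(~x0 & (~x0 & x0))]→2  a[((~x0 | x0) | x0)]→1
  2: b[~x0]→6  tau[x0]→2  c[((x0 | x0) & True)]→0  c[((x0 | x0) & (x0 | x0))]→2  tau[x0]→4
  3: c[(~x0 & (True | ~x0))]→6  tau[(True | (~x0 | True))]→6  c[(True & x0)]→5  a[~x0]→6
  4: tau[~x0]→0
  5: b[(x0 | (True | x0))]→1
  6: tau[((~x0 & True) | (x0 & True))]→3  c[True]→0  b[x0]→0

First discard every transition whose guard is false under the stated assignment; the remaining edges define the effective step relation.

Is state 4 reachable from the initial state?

Answer: UNREACHABLE

Trace:
13 transition(s) survive guard evaluation.
L0 = {0}
L1 = {6}  cumulative {0,6}
L2 = {3}  cumulative {0,3,6}
R = {0,3,6}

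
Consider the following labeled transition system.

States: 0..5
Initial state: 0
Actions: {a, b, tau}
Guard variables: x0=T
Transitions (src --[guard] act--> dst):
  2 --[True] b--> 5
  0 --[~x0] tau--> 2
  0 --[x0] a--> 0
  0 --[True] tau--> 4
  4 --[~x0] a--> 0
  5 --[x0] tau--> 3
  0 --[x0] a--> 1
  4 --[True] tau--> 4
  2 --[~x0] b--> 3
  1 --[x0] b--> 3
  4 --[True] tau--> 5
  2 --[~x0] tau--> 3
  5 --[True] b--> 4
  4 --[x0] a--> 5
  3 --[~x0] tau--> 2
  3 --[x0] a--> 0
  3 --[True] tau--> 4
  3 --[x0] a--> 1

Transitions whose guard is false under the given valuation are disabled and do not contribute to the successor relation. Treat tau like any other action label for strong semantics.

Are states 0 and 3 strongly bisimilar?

Bisimulation quotient by refinement:
  P[0] = {{0,1,2,3,4,5}}
  P[1] = {{0,3,4},{1,2},{5}}
  P[2] = {{0,3},{1},{2},{4},{5}}
stable after 3 split(s): 5 block(s)
class of 0: {0,3}; class of 3: {0,3}

Answer: BISIMILAR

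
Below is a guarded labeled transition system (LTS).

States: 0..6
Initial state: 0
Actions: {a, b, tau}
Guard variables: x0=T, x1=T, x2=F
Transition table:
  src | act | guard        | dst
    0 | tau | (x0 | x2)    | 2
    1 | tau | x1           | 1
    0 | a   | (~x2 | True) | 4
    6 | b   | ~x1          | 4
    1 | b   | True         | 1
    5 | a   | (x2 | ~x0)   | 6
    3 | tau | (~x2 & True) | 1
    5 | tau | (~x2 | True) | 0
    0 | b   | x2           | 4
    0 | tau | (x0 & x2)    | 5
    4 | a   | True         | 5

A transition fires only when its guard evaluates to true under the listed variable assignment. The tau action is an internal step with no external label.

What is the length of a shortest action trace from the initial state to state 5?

Layered search for 5:
  Layer 0: {0}
  Layer 1: {2,4}
  Layer 2: {5}
first hit 5 at d=2 via a·a

Answer: 2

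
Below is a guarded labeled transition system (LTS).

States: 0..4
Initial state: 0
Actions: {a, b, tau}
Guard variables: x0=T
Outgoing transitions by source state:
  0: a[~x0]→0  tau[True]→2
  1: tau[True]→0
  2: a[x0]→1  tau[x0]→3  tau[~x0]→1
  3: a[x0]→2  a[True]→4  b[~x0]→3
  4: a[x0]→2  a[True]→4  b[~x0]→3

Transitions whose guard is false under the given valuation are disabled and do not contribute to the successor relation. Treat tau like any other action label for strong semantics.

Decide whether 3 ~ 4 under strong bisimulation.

Compute ~ classes (split until stable):
  round 0: {{0,1,2,3,4}}
  round 1: {{0,1},{2},{3,4}}
  round 2: {{0},{1},{2},{3,4}}
4 equivalence class(es) (converged in 3)
[3]={3,4}  [4]={3,4}

Answer: BISIMILAR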